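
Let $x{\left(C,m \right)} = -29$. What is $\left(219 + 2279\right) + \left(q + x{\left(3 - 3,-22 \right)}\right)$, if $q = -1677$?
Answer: $792$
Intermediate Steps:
$\left(219 + 2279\right) + \left(q + x{\left(3 - 3,-22 \right)}\right) = \left(219 + 2279\right) - 1706 = 2498 - 1706 = 792$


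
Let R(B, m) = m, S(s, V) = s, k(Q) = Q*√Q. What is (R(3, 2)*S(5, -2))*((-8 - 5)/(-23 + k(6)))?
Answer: 2990/313 + 780*√6/313 ≈ 15.657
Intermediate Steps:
k(Q) = Q^(3/2)
(R(3, 2)*S(5, -2))*((-8 - 5)/(-23 + k(6))) = (2*5)*((-8 - 5)/(-23 + 6^(3/2))) = 10*(-13/(-23 + 6*√6)) = -130/(-23 + 6*√6)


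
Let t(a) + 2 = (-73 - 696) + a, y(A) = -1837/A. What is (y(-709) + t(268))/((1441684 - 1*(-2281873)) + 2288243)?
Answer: -35479/426236620 ≈ -8.3238e-5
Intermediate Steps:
t(a) = -771 + a (t(a) = -2 + ((-73 - 696) + a) = -2 + (-769 + a) = -771 + a)
(y(-709) + t(268))/((1441684 - 1*(-2281873)) + 2288243) = (-1837/(-709) + (-771 + 268))/((1441684 - 1*(-2281873)) + 2288243) = (-1837*(-1/709) - 503)/((1441684 + 2281873) + 2288243) = (1837/709 - 503)/(3723557 + 2288243) = -354790/709/6011800 = -354790/709*1/6011800 = -35479/426236620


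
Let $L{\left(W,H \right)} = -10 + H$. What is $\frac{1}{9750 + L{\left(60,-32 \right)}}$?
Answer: $\frac{1}{9708} \approx 0.00010301$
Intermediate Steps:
$\frac{1}{9750 + L{\left(60,-32 \right)}} = \frac{1}{9750 - 42} = \frac{1}{9708}$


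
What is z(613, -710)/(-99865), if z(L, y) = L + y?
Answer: 97/99865 ≈ 0.00097131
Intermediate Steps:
z(613, -710)/(-99865) = (613 - 710)/(-99865) = -97*(-1/99865) = 97/99865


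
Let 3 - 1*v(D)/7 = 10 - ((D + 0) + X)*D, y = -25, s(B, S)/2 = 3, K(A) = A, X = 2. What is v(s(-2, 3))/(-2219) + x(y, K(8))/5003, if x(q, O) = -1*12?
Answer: -208927/1585951 ≈ -0.13174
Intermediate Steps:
s(B, S) = 6 (s(B, S) = 2*3 = 6)
x(q, O) = -12
v(D) = -49 + 7*D*(2 + D) (v(D) = 21 - 7*(10 - ((D + 0) + 2)*D) = 21 - 7*(10 - (D + 2)*D) = 21 - 7*(10 - (2 + D)*D) = 21 - 7*(10 - D*(2 + D)) = 21 + (-70 + 7*D*(2 + D)) = -49 + 7*D*(2 + D))
v(s(-2, 3))/(-2219) + x(y, K(8))/5003 = (-49 + 7*6² + 14*6)/(-2219) - 12/5003 = (-49 + 7*36 + 84)*(-1/2219) - 12*1/5003 = (-49 + 252 + 84)*(-1/2219) - 12/5003 = 287*(-1/2219) - 12/5003 = -41/317 - 12/5003 = -208927/1585951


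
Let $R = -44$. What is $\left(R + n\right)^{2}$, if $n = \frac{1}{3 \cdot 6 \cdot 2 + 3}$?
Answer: $\frac{2941225}{1521} \approx 1933.7$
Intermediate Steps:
$n = \frac{1}{39}$ ($n = \frac{1}{18 \cdot 2 + 3} = \frac{1}{36 + 3} = \frac{1}{39} \approx 0.025641$)
$\left(R + n\right)^{2} = \left(-44 + \frac{1}{39}\right)^{2} = \left(- \frac{1715}{39}\right)^{2} = \frac{2941225}{1521}$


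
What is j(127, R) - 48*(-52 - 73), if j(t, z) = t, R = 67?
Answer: 6127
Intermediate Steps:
j(127, R) - 48*(-52 - 73) = 127 - 48*(-52 - 73) = 127 - 48*(-125) = 127 + 6000 = 6127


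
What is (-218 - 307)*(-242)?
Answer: 127050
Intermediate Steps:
(-218 - 307)*(-242) = -525*(-242) = 127050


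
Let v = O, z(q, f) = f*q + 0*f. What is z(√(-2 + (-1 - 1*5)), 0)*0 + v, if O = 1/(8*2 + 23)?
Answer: 1/39 ≈ 0.025641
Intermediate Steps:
z(q, f) = f*q (z(q, f) = f*q + 0 = f*q)
O = 1/39 (O = 1/(16 + 23) = 1/39 ≈ 0.025641)
v = 1/39 ≈ 0.025641
z(√(-2 + (-1 - 1*5)), 0)*0 + v = (0*√(-2 + (-1 - 1*5)))*0 + 1/39 = (0*√(-2 + (-1 - 5)))*0 + 1/39 = (0*√(-2 - 6))*0 + 1/39 = (0*√(-8))*0 + 1/39 = (0*(2*I*√2))*0 + 1/39 = 0*0 + 1/39 = 0 + 1/39 = 1/39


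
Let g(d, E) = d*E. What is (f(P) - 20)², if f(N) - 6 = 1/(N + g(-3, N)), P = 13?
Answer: 133225/676 ≈ 197.08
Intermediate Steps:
g(d, E) = E*d
f(N) = 6 - 1/(2*N) (f(N) = 6 + 1/(N + N*(-3)) = 6 + 1/(N - 3*N) = 6 + 1/(-2*N) = 6 - 1/(2*N))
(f(P) - 20)² = ((6 - ½/13) - 20)² = ((6 - ½*1/13) - 20)² = ((6 - 1/26) - 20)² = (155/26 - 20)² = (-365/26)² = 133225/676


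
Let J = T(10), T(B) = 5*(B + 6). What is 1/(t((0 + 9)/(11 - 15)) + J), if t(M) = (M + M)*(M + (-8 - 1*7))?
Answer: 8/1261 ≈ 0.0063442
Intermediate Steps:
T(B) = 30 + 5*B (T(B) = 5*(6 + B) = 30 + 5*B)
J = 80 (J = 30 + 5*10 = 30 + 50 = 80)
t(M) = 2*M*(-15 + M) (t(M) = (2*M)*(M + (-8 - 7)) = (2*M)*(M - 15) = (2*M)*(-15 + M) = 2*M*(-15 + M))
1/(t((0 + 9)/(11 - 15)) + J) = 1/(2*((0 + 9)/(11 - 15))*(-15 + (0 + 9)/(11 - 15)) + 80) = 1/(2*(9/(-4))*(-15 + 9/(-4)) + 80) = 1/(2*(9*(-¼))*(-15 + 9*(-¼)) + 80) = 1/(2*(-9/4)*(-15 - 9/4) + 80) = 1/(2*(-9/4)*(-69/4) + 80) = 1/(621/8 + 80) = 1/(1261/8) = 8/1261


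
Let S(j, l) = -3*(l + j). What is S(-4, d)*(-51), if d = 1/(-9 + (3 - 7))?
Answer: -8109/13 ≈ -623.77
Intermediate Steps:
d = -1/13 (d = 1/(-9 - 4) = 1/(-13) = -1/13 ≈ -0.076923)
S(j, l) = -3*j - 3*l (S(j, l) = -3*(j + l) = -3*j - 3*l)
S(-4, d)*(-51) = (-3*(-4) - 3*(-1/13))*(-51) = (12 + 3/13)*(-51) = (159/13)*(-51) = -8109/13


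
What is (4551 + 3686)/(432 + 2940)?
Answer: 8237/3372 ≈ 2.4428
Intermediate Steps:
(4551 + 3686)/(432 + 2940) = 8237/3372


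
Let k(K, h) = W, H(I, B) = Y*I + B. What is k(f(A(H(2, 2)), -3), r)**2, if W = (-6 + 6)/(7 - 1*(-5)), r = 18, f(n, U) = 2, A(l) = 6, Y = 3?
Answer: 0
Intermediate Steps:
H(I, B) = B + 3*I (H(I, B) = 3*I + B = B + 3*I)
W = 0 (W = 0/(7 + 5) = 0/12 = 0*(1/12) = 0)
k(K, h) = 0
k(f(A(H(2, 2)), -3), r)**2 = 0**2 = 0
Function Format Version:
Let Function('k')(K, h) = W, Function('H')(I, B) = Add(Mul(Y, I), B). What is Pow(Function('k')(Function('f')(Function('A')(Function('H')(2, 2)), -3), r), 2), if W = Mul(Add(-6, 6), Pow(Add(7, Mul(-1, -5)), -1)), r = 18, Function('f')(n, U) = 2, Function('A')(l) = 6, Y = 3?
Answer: 0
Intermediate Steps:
Function('H')(I, B) = Add(B, Mul(3, I)) (Function('H')(I, B) = Add(Mul(3, I), B) = Add(B, Mul(3, I)))
W = 0 (W = Mul(0, Pow(Add(7, 5), -1)) = Mul(0, Pow(12, -1)) = Mul(0, Rational(1, 12)) = 0)
Function('k')(K, h) = 0
Pow(Function('k')(Function('f')(Function('A')(Function('H')(2, 2)), -3), r), 2) = Pow(0, 2) = 0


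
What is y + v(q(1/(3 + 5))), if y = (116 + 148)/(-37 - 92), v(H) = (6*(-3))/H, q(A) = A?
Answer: -6280/43 ≈ -146.05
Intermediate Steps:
v(H) = -18/H
y = -88/43 (y = 264/(-129) = 264*(-1/129) = -88/43 ≈ -2.0465)
y + v(q(1/(3 + 5))) = -88/43 - 18/(1/(3 + 5)) = -88/43 - 18/(1/8) = -88/43 - 18/⅛ = -88/43 - 18*8 = -88/43 - 144 = -6280/43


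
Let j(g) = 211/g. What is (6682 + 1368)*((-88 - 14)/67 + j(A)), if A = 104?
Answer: 14204225/3484 ≈ 4077.0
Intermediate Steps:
(6682 + 1368)*((-88 - 14)/67 + j(A)) = (6682 + 1368)*((-88 - 14)/67 + 211/104) = 8050*((1/67)*(-102) + 211*(1/104)) = 8050*(-102/67 + 211/104) = 8050*(3529/6968) = 14204225/3484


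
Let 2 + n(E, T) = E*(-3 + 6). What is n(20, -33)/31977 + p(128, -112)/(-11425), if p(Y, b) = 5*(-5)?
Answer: 58483/14613489 ≈ 0.0040020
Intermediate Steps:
p(Y, b) = -25
n(E, T) = -2 + 3*E (n(E, T) = -2 + E*(-3 + 6) = -2 + E*3 = -2 + 3*E)
n(20, -33)/31977 + p(128, -112)/(-11425) = (-2 + 3*20)/31977 - 25/(-11425) = (-2 + 60)*(1/31977) - 25*(-1/11425) = 58*(1/31977) + 1/457 = 58/31977 + 1/457 = 58483/14613489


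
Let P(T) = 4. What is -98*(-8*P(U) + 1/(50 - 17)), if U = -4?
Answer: 103390/33 ≈ 3133.0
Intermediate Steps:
-98*(-8*P(U) + 1/(50 - 17)) = -98*(-8*4 + 1/(50 - 17)) = -98*(-32 + 1/33) = -98*(-1055/33) = 103390/33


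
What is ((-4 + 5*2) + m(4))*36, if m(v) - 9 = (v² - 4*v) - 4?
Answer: 396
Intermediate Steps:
m(v) = 5 + v² - 4*v (m(v) = 9 + ((v² - 4*v) - 4) = 9 + (-4 + v² - 4*v) = 5 + v² - 4*v)
((-4 + 5*2) + m(4))*36 = ((-4 + 5*2) + (5 + 4² - 4*4))*36 = ((-4 + 10) + (5 + 16 - 16))*36 = (6 + 5)*36 = 11*36 = 396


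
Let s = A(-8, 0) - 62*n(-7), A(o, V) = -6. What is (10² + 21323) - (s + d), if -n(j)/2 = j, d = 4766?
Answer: 17531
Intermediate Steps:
n(j) = -2*j
s = -874 (s = -6 - (-124)*(-7) = -6 - 62*14 = -6 - 868 = -874)
(10² + 21323) - (s + d) = (10² + 21323) - (-874 + 4766) = (100 + 21323) - 1*3892 = 21423 - 3892 = 17531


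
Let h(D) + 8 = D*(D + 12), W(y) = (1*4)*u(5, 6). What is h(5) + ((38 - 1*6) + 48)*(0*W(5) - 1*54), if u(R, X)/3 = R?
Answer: -4243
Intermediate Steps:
u(R, X) = 3*R
W(y) = 60 (W(y) = (1*4)*(3*5) = 4*15 = 60)
h(D) = -8 + D*(12 + D) (h(D) = -8 + D*(D + 12) = -8 + D*(12 + D))
h(5) + ((38 - 1*6) + 48)*(0*W(5) - 1*54) = (-8 + 5**2 + 12*5) + ((38 - 1*6) + 48)*(0*60 - 1*54) = (-8 + 25 + 60) + ((38 - 6) + 48)*(0 - 54) = 77 + (32 + 48)*(-54) = 77 + 80*(-54) = 77 - 4320 = -4243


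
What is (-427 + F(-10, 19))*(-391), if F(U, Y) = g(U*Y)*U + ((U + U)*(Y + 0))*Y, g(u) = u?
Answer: 2247077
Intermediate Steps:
F(U, Y) = Y*U² + 2*U*Y² (F(U, Y) = (U*Y)*U + ((U + U)*(Y + 0))*Y = Y*U² + ((2*U)*Y)*Y = Y*U² + (2*U*Y)*Y = Y*U² + 2*U*Y²)
(-427 + F(-10, 19))*(-391) = (-427 - 10*19*(-10 + 2*19))*(-391) = (-427 - 10*19*(-10 + 38))*(-391) = (-427 - 10*19*28)*(-391) = (-427 - 5320)*(-391) = -5747*(-391) = 2247077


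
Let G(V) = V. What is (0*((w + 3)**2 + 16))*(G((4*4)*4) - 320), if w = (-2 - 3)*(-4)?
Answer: 0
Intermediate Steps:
w = 20 (w = -5*(-4) = 20)
(0*((w + 3)**2 + 16))*(G((4*4)*4) - 320) = (0*((20 + 3)**2 + 16))*((4*4)*4 - 320) = (0*(23**2 + 16))*(16*4 - 320) = (0*(529 + 16))*(64 - 320) = (0*545)*(-256) = 0*(-256) = 0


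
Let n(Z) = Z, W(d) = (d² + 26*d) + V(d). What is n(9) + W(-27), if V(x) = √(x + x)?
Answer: 36 + 3*I*√6 ≈ 36.0 + 7.3485*I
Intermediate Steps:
V(x) = √2*√x (V(x) = √(2*x) = √2*√x)
W(d) = d² + 26*d + √2*√d (W(d) = (d² + 26*d) + √2*√d = d² + 26*d + √2*√d)
n(9) + W(-27) = 9 + ((-27)² + 26*(-27) + √2*√(-27)) = 9 + (729 - 702 + √2*(3*I*√3)) = 9 + (729 - 702 + 3*I*√6) = 9 + (27 + 3*I*√6) = 36 + 3*I*√6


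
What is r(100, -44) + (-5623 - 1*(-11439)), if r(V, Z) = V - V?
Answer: 5816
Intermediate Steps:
r(V, Z) = 0
r(100, -44) + (-5623 - 1*(-11439)) = 0 + (-5623 - 1*(-11439)) = 0 + (-5623 + 11439) = 0 + 5816 = 5816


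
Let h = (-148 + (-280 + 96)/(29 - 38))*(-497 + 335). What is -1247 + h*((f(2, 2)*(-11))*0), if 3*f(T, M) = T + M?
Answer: -1247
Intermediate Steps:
f(T, M) = M/3 + T/3 (f(T, M) = (T + M)/3 = (M + T)/3 = M/3 + T/3)
h = 20664 (h = (-148 - 184/(-9))*(-162) = (-148 - 184*(-⅑))*(-162) = (-148 + 184/9)*(-162) = -1148/9*(-162) = 20664)
-1247 + h*((f(2, 2)*(-11))*0) = -1247 + 20664*((((⅓)*2 + (⅓)*2)*(-11))*0) = -1247 + 20664*(((⅔ + ⅔)*(-11))*0) = -1247 + 20664*(((4/3)*(-11))*0) = -1247 + 20664*(-44/3*0) = -1247 + 20664*0 = -1247 + 0 = -1247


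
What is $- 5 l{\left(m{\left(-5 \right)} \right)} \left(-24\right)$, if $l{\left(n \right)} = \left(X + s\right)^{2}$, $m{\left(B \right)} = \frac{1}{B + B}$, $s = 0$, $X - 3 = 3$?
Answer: $4320$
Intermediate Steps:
$X = 6$ ($X = 3 + 3 = 6$)
$m{\left(B \right)} = \frac{1}{2 B}$
$l{\left(n \right)} = 36$ ($l{\left(n \right)} = \left(6 + 0\right)^{2} = 6^{2} = 36$)
$- 5 l{\left(m{\left(-5 \right)} \right)} \left(-24\right) = - 5 \cdot 36 \left(-24\right) = - 5 \left(-864\right) = \left(-1\right) \left(-4320\right) = 4320$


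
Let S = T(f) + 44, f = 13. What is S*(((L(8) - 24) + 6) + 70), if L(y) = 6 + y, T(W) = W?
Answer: 3762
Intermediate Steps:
S = 57 (S = 13 + 44 = 57)
S*(((L(8) - 24) + 6) + 70) = 57*((((6 + 8) - 24) + 6) + 70) = 57*(((14 - 24) + 6) + 70) = 57*((-10 + 6) + 70) = 57*(-4 + 70) = 57*66 = 3762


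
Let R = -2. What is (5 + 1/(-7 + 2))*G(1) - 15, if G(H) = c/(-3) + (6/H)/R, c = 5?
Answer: -187/5 ≈ -37.400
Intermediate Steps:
G(H) = -5/3 - 3/H (G(H) = 5/(-3) + (6/H)/(-2) = 5*(-1/3) + (6/H)*(-1/2) = -5/3 - 3/H)
(5 + 1/(-7 + 2))*G(1) - 15 = (5 + 1/(-7 + 2))*(-5/3 - 3/1) - 15 = (5 + 1/(-5))*(-5/3 - 3*1) - 15 = (5 - 1/5)*(-5/3 - 3) - 15 = (24/5)*(-14/3) - 15 = -112/5 - 15 = -187/5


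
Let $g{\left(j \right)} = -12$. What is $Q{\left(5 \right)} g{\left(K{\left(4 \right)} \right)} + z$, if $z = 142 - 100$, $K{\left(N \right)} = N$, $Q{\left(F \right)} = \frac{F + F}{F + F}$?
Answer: $30$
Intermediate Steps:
$Q{\left(F \right)} = 1$ ($Q{\left(F \right)} = \frac{2 F}{2 F} = 2 F \frac{1}{2 F} = 1$)
$z = 42$ ($z = 142 - 100 = 42$)
$Q{\left(5 \right)} g{\left(K{\left(4 \right)} \right)} + z = 1 \left(-12\right) + 42 = -12 + 42 = 30$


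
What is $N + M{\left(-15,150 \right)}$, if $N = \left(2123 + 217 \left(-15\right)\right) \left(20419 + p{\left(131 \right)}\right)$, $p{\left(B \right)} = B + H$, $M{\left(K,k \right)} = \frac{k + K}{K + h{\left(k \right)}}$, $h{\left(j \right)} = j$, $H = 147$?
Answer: $-23429003$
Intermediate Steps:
$M{\left(K,k \right)} = 1$ ($M{\left(K,k \right)} = \frac{k + K}{K + k} = \frac{K + k}{K + k} = 1$)
$p{\left(B \right)} = 147 + B$ ($p{\left(B \right)} = B + 147 = 147 + B$)
$N = -23429004$ ($N = \left(2123 + 217 \left(-15\right)\right) \left(20419 + \left(147 + 131\right)\right) = \left(2123 - 3255\right) \left(20419 + 278\right) = \left(-1132\right) 20697 = -23429004$)
$N + M{\left(-15,150 \right)} = -23429004 + 1 = -23429003$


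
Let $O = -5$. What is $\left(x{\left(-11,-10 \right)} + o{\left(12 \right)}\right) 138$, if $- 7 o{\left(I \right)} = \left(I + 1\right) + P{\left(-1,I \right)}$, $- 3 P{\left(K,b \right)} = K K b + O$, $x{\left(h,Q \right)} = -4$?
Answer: $- \frac{5336}{7} \approx -762.29$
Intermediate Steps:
$P{\left(K,b \right)} = \frac{5}{3} - \frac{b K^{2}}{3}$ ($P{\left(K,b \right)} = - \frac{K K b - 5}{3} = - \frac{K^{2} b - 5}{3} = - \frac{b K^{2} - 5}{3} = - \frac{-5 + b K^{2}}{3} = \frac{5}{3} - \frac{b K^{2}}{3}$)
$o{\left(I \right)} = - \frac{8}{21} - \frac{2 I}{21}$ ($o{\left(I \right)} = - \frac{\left(I + 1\right) - \left(- \frac{5}{3} + \frac{I \left(-1\right)^{2}}{3}\right)}{7} = - \frac{\left(1 + I\right) - \left(- \frac{5}{3} + \frac{1}{3} I 1\right)}{7} = - \frac{\left(1 + I\right) - \left(- \frac{5}{3} + \frac{I}{3}\right)}{7} = - \frac{\frac{8}{3} + \frac{2 I}{3}}{7} = - \frac{8}{21} - \frac{2 I}{21}$)
$\left(x{\left(-11,-10 \right)} + o{\left(12 \right)}\right) 138 = \left(-4 - \frac{32}{21}\right) 138 = \left(- \frac{116}{21}\right) 138 = - \frac{5336}{7}$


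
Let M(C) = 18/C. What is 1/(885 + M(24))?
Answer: 4/3543 ≈ 0.0011290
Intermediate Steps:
1/(885 + M(24)) = 1/(885 + 18/24) = 1/(885 + 18*(1/24)) = 1/(885 + ¾) = 1/(3543/4) = 4/3543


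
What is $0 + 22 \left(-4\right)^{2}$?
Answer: $352$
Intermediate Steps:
$0 + 22 \left(-4\right)^{2} = 0 + 22 \cdot 16 = 0 + 352 = 352$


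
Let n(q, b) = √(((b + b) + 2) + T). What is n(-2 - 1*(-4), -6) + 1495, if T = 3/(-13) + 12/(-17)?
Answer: 1495 + I*√534157/221 ≈ 1495.0 + 3.3071*I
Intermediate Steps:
T = -207/221 (T = 3*(-1/13) + 12*(-1/17) = -3/13 - 12/17 = -207/221 ≈ -0.93665)
n(q, b) = √(235/221 + 2*b) (n(q, b) = √(((b + b) + 2) - 207/221) = √((2*b + 2) - 207/221) = √((2 + 2*b) - 207/221) = √(235/221 + 2*b))
n(-2 - 1*(-4), -6) + 1495 = √(51935 + 97682*(-6))/221 + 1495 = √(51935 - 586092)/221 + 1495 = √(-534157)/221 + 1495 = (I*√534157)/221 + 1495 = I*√534157/221 + 1495 = 1495 + I*√534157/221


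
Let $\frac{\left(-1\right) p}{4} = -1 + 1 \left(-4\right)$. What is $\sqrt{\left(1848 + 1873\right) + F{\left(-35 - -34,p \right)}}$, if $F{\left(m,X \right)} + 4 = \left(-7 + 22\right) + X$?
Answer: $2 \sqrt{938} \approx 61.254$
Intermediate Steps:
$p = 20$ ($p = - 4 \left(-1 + 1 \left(-4\right)\right) = - 4 \left(-1 - 4\right) = \left(-4\right) \left(-5\right) = 20$)
$F{\left(m,X \right)} = 11 + X$ ($F{\left(m,X \right)} = -4 + \left(\left(-7 + 22\right) + X\right) = -4 + \left(15 + X\right) = 11 + X$)
$\sqrt{\left(1848 + 1873\right) + F{\left(-35 - -34,p \right)}} = \sqrt{\left(1848 + 1873\right) + \left(11 + 20\right)} = \sqrt{3721 + 31} = \sqrt{3752} = 2 \sqrt{938}$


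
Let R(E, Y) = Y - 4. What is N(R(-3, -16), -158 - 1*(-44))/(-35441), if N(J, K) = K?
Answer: 114/35441 ≈ 0.0032166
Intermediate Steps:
R(E, Y) = -4 + Y
N(R(-3, -16), -158 - 1*(-44))/(-35441) = (-158 - 1*(-44))/(-35441) = (-158 + 44)*(-1/35441) = -114*(-1/35441) = 114/35441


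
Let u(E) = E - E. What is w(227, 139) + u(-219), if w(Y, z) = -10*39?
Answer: -390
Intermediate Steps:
u(E) = 0
w(Y, z) = -390
w(227, 139) + u(-219) = -390 + 0 = -390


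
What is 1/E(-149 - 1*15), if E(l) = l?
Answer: -1/164 ≈ -0.0060976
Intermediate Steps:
1/E(-149 - 1*15) = 1/(-149 - 1*15) = 1/(-149 - 15) = 1/(-164) = -1/164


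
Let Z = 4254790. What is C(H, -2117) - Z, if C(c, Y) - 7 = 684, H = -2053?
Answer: -4254099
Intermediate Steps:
C(c, Y) = 691 (C(c, Y) = 7 + 684 = 691)
C(H, -2117) - Z = 691 - 1*4254790 = 691 - 4254790 = -4254099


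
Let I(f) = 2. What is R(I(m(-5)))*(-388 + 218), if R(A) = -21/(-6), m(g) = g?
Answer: -595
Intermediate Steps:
R(A) = 7/2 (R(A) = -21*(-⅙) = 7/2)
R(I(m(-5)))*(-388 + 218) = 7*(-388 + 218)/2 = (7/2)*(-170) = -595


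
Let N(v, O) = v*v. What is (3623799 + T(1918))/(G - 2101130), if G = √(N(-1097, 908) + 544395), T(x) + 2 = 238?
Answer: -3807284329775/2207372764548 - 3624035*√436951/2207372764548 ≈ -1.7259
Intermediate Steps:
T(x) = 236 (T(x) = -2 + 238 = 236)
N(v, O) = v²
G = 2*√436951 (G = √((-1097)² + 544395) = √(1203409 + 544395) = √1747804 = 2*√436951 ≈ 1322.0)
(3623799 + T(1918))/(G - 2101130) = (3623799 + 236)/(2*√436951 - 2101130) = 3624035/(-2101130 + 2*√436951)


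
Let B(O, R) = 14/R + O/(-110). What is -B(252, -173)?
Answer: 22568/9515 ≈ 2.3718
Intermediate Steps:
B(O, R) = 14/R - O/110 (B(O, R) = 14/R + O*(-1/110) = 14/R - O/110)
-B(252, -173) = -(14/(-173) - 1/110*252) = -(14*(-1/173) - 126/55) = -(-14/173 - 126/55) = -1*(-22568/9515) = 22568/9515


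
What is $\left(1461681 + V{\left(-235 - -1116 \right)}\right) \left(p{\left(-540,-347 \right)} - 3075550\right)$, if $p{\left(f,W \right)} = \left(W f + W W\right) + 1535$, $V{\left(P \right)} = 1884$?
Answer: $-4048551555690$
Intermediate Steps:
$p{\left(f,W \right)} = 1535 + W^{2} + W f$ ($p{\left(f,W \right)} = \left(W f + W^{2}\right) + 1535 = \left(W^{2} + W f\right) + 1535 = 1535 + W^{2} + W f$)
$\left(1461681 + V{\left(-235 - -1116 \right)}\right) \left(p{\left(-540,-347 \right)} - 3075550\right) = \left(1461681 + 1884\right) \left(\left(1535 + \left(-347\right)^{2} - -187380\right) - 3075550\right) = 1463565 \left(\left(1535 + 120409 + 187380\right) - 3075550\right) = 1463565 \left(309324 - 3075550\right) = 1463565 \left(-2766226\right) = -4048551555690$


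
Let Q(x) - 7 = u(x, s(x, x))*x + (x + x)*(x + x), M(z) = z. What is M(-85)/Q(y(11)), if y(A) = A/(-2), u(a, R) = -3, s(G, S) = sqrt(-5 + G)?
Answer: -10/17 ≈ -0.58823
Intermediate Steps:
y(A) = -A/2 (y(A) = A*(-1/2) = -A/2)
Q(x) = 7 - 3*x + 4*x**2 (Q(x) = 7 + (-3*x + (x + x)*(x + x)) = 7 + (-3*x + (2*x)*(2*x)) = 7 + (-3*x + 4*x**2) = 7 - 3*x + 4*x**2)
M(-85)/Q(y(11)) = -85/(7 - (-3)*11/2 + 4*(-1/2*11)**2) = -85/(7 - 3*(-11/2) + 4*(-11/2)**2) = -85/(7 + 33/2 + 4*(121/4)) = -85/(7 + 33/2 + 121) = -85/289/2 = -85*2/289 = -10/17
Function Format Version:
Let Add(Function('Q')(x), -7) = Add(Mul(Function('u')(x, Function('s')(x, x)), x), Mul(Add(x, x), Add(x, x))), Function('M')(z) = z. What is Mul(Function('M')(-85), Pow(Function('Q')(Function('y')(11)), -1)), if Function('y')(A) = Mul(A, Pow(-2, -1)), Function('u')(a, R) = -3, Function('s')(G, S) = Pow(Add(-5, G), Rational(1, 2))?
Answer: Rational(-10, 17) ≈ -0.58823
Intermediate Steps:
Function('y')(A) = Mul(Rational(-1, 2), A) (Function('y')(A) = Mul(A, Rational(-1, 2)) = Mul(Rational(-1, 2), A))
Function('Q')(x) = Add(7, Mul(-3, x), Mul(4, Pow(x, 2))) (Function('Q')(x) = Add(7, Add(Mul(-3, x), Mul(Add(x, x), Add(x, x)))) = Add(7, Add(Mul(-3, x), Mul(Mul(2, x), Mul(2, x)))) = Add(7, Add(Mul(-3, x), Mul(4, Pow(x, 2)))) = Add(7, Mul(-3, x), Mul(4, Pow(x, 2))))
Mul(Function('M')(-85), Pow(Function('Q')(Function('y')(11)), -1)) = Mul(-85, Pow(Add(7, Mul(-3, Mul(Rational(-1, 2), 11)), Mul(4, Pow(Mul(Rational(-1, 2), 11), 2))), -1)) = Mul(-85, Pow(Add(7, Mul(-3, Rational(-11, 2)), Mul(4, Pow(Rational(-11, 2), 2))), -1)) = Mul(-85, Pow(Add(7, Rational(33, 2), Mul(4, Rational(121, 4))), -1)) = Mul(-85, Pow(Add(7, Rational(33, 2), 121), -1)) = Mul(-85, Pow(Rational(289, 2), -1)) = Mul(-85, Rational(2, 289)) = Rational(-10, 17)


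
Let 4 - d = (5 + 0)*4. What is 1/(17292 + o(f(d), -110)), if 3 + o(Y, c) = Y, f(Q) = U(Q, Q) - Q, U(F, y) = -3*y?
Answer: 1/17353 ≈ 5.7627e-5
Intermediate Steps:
d = -16 (d = 4 - (5 + 0)*4 = 4 - 5*4 = 4 - 1*20 = 4 - 20 = -16)
f(Q) = -4*Q (f(Q) = -3*Q - Q = -4*Q)
o(Y, c) = -3 + Y
1/(17292 + o(f(d), -110)) = 1/(17292 + (-3 - 4*(-16))) = 1/(17292 + (-3 + 64)) = 1/(17292 + 61) = 1/17353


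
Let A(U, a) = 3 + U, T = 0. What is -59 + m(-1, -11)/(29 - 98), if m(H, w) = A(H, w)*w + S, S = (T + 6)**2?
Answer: -4085/69 ≈ -59.203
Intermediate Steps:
S = 36 (S = (0 + 6)**2 = 6**2 = 36)
m(H, w) = 36 + w*(3 + H) (m(H, w) = (3 + H)*w + 36 = w*(3 + H) + 36 = 36 + w*(3 + H))
-59 + m(-1, -11)/(29 - 98) = -59 + (36 - 11*(3 - 1))/(29 - 98) = -59 + (36 - 11*2)/(-69) = -59 - (36 - 22)/69 = -59 - 1/69*14 = -59 - 14/69 = -4085/69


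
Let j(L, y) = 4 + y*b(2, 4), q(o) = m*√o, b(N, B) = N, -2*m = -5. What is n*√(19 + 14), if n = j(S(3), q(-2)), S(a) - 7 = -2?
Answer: √33*(4 + 5*I*√2) ≈ 22.978 + 40.62*I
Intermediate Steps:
m = 5/2 (m = -½*(-5) = 5/2 ≈ 2.5000)
S(a) = 5 (S(a) = 7 - 2 = 5)
q(o) = 5*√o/2
j(L, y) = 4 + 2*y (j(L, y) = 4 + y*2 = 4 + 2*y)
n = 4 + 5*I*√2 (n = 4 + 2*(5*√(-2)/2) = 4 + 2*(5*(I*√2)/2) = 4 + 2*(5*I*√2/2) = 4 + 5*I*√2 ≈ 4.0 + 7.0711*I)
n*√(19 + 14) = (4 + 5*I*√2)*√(19 + 14) = (4 + 5*I*√2)*√33 = √33*(4 + 5*I*√2)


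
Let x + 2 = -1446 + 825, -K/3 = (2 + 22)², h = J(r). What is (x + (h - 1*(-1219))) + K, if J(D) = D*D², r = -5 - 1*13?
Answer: -6964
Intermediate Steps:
r = -18 (r = -5 - 13 = -18)
J(D) = D³
h = -5832 (h = (-18)³ = -5832)
K = -1728 (K = -3*(2 + 22)² = -3*24² = -3*576 = -1728)
x = -623 (x = -2 + (-1446 + 825) = -2 - 621 = -623)
(x + (h - 1*(-1219))) + K = (-623 + (-5832 - 1*(-1219))) - 1728 = (-623 + (-5832 + 1219)) - 1728 = (-623 - 4613) - 1728 = -5236 - 1728 = -6964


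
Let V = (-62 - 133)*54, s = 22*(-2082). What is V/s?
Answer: 1755/7634 ≈ 0.22989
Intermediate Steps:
s = -45804
V = -10530 (V = -195*54 = -10530)
V/s = -10530/(-45804) = -10530*(-1/45804) = 1755/7634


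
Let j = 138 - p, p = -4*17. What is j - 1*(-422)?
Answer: 628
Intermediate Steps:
p = -68
j = 206 (j = 138 - 1*(-68) = 138 + 68 = 206)
j - 1*(-422) = 206 - 1*(-422) = 206 + 422 = 628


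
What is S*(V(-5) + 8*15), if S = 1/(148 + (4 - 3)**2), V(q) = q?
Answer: 115/149 ≈ 0.77181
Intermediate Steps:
S = 1/149 (S = 1/(148 + 1**2) = 1/(148 + 1) = 1/149 ≈ 0.0067114)
S*(V(-5) + 8*15) = (-5 + 8*15)/149 = (-5 + 120)/149 = (1/149)*115 = 115/149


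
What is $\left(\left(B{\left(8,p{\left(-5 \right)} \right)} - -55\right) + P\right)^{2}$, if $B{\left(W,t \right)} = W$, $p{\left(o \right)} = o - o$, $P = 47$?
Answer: $12100$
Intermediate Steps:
$p{\left(o \right)} = 0$
$\left(\left(B{\left(8,p{\left(-5 \right)} \right)} - -55\right) + P\right)^{2} = \left(\left(8 - -55\right) + 47\right)^{2} = \left(\left(8 + 55\right) + 47\right)^{2} = \left(63 + 47\right)^{2} = 110^{2} = 12100$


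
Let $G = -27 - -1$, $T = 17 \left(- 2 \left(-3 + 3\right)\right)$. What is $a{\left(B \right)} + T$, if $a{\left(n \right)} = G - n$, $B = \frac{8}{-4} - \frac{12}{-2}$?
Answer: $-30$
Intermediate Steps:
$B = 4$ ($B = 8 \left(- \frac{1}{4}\right) - -6 = -2 + 6 = 4$)
$T = 0$ ($T = 17 \left(\left(-2\right) 0\right) = 17 \cdot 0 = 0$)
$G = -26$ ($G = -27 + 1 = -26$)
$a{\left(n \right)} = -26 - n$
$a{\left(B \right)} + T = \left(-26 - 4\right) + 0 = -30 + 0 = -30$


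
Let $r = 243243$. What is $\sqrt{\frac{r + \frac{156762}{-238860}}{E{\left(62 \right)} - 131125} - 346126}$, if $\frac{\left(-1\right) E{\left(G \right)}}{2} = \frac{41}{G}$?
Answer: $\frac{i \sqrt{27975576632236091802517370}}{8990239220} \approx 588.33 i$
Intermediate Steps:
$E{\left(G \right)} = - \frac{82}{G}$ ($E{\left(G \right)} = - 2 \frac{41}{G} = - \frac{82}{G}$)
$\sqrt{\frac{r + \frac{156762}{-238860}}{E{\left(62 \right)} - 131125} - 346126} = \sqrt{\frac{243243 + \frac{156762}{-238860}}{- \frac{82}{62} - 131125} - 346126} = \sqrt{\frac{243243 + 156762 \left(- \frac{1}{238860}\right)}{\left(-82\right) \frac{1}{62} - 131125} - 346126} = \sqrt{\frac{243243 - \frac{8709}{13270}}{- \frac{41}{31} - 131125} - 346126} = \sqrt{\frac{3227825901}{13270 \left(- \frac{4064916}{31}\right)} - 346126} = \sqrt{\frac{3227825901}{13270} \left(- \frac{31}{4064916}\right) - 346126} = \sqrt{- \frac{33354200977}{17980478440} - 346126} = \sqrt{- \frac{6223544434724417}{17980478440}} = \frac{i \sqrt{27975576632236091802517370}}{8990239220}$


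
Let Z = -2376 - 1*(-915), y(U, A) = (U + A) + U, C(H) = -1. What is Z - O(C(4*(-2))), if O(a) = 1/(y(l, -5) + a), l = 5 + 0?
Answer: -5845/4 ≈ -1461.3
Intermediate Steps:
l = 5
y(U, A) = A + 2*U (y(U, A) = (A + U) + U = A + 2*U)
O(a) = 1/(5 + a) (O(a) = 1/((-5 + 2*5) + a) = 1/((-5 + 10) + a) = 1/(5 + a))
Z = -1461 (Z = -2376 + 915 = -1461)
Z - O(C(4*(-2))) = -1461 - 1/(5 - 1) = -1461 - 1/4 = -1461 - 1*¼ = -1461 - ¼ = -5845/4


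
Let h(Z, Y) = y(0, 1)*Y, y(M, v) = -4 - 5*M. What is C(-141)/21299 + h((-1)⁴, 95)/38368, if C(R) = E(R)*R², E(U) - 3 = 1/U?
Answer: 568719779/204300008 ≈ 2.7837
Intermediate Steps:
E(U) = 3 + 1/U
h(Z, Y) = -4*Y (h(Z, Y) = (-4 - 5*0)*Y = (-4 + 0)*Y = -4*Y)
C(R) = R²*(3 + 1/R) (C(R) = (3 + 1/R)*R² = R²*(3 + 1/R))
C(-141)/21299 + h((-1)⁴, 95)/38368 = -141*(1 + 3*(-141))/21299 - 4*95/38368 = -141*(1 - 423)*(1/21299) - 380*1/38368 = -141*(-422)*(1/21299) - 95/9592 = 59502*(1/21299) - 95/9592 = 59502/21299 - 95/9592 = 568719779/204300008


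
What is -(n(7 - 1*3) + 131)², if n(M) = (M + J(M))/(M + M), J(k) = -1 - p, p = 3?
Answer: -17161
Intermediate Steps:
J(k) = -4 (J(k) = -1 - 1*3 = -1 - 3 = -4)
n(M) = (-4 + M)/(2*M) (n(M) = (M - 4)/(M + M) = (-4 + M)/((2*M)) = (-4 + M)*(1/(2*M)) = (-4 + M)/(2*M))
-(n(7 - 1*3) + 131)² = -((-4 + (7 - 1*3))/(2*(7 - 1*3)) + 131)² = -((-4 + (7 - 3))/(2*(7 - 3)) + 131)² = -((½)*(-4 + 4)/4 + 131)² = -((½)*(¼)*0 + 131)² = -(0 + 131)² = -1*131² = -1*17161 = -17161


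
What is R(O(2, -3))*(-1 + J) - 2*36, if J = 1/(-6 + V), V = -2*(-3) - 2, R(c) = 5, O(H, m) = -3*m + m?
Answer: -159/2 ≈ -79.500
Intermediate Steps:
O(H, m) = -2*m
V = 4 (V = 6 - 2 = 4)
J = -1/2 (J = 1/(-6 + 4) = 1/(-2) = -1/2 ≈ -0.50000)
R(O(2, -3))*(-1 + J) - 2*36 = 5*(-1 - 1/2) - 2*36 = 5*(-3/2) - 72 = -15/2 - 72 = -159/2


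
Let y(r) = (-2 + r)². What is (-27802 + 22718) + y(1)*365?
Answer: -4719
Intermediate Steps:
(-27802 + 22718) + y(1)*365 = (-27802 + 22718) + (-2 + 1)²*365 = -5084 + (-1)²*365 = -5084 + 1*365 = -5084 + 365 = -4719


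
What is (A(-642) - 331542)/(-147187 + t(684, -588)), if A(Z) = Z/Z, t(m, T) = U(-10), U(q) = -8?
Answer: 331541/147195 ≈ 2.2524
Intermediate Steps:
t(m, T) = -8
A(Z) = 1
(A(-642) - 331542)/(-147187 + t(684, -588)) = (1 - 331542)/(-147187 - 8) = -331541/(-147195) = -331541*(-1/147195) = 331541/147195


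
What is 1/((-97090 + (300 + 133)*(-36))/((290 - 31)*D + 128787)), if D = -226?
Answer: -70253/112678 ≈ -0.62348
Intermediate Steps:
1/((-97090 + (300 + 133)*(-36))/((290 - 31)*D + 128787)) = 1/((-97090 + (300 + 133)*(-36))/((290 - 31)*(-226) + 128787)) = 1/((-97090 + 433*(-36))/(259*(-226) + 128787)) = 1/((-97090 - 15588)/(-58534 + 128787)) = 1/(-112678/70253) = -70253/112678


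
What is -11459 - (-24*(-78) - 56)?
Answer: -13275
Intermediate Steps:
-11459 - (-24*(-78) - 56) = -11459 - (1872 - 56) = -11459 - 1*1816 = -11459 - 1816 = -13275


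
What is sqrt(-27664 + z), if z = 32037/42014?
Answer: I*sqrt(48830488283626)/42014 ≈ 166.32*I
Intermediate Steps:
z = 32037/42014 (z = 32037*(1/42014) = 32037/42014 ≈ 0.76253)
sqrt(-27664 + z) = sqrt(-27664 + 32037/42014) = sqrt(-1162243259/42014) = I*sqrt(48830488283626)/42014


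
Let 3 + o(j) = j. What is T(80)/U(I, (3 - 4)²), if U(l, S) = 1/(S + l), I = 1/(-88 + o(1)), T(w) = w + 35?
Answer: 2047/18 ≈ 113.72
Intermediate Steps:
T(w) = 35 + w
o(j) = -3 + j
I = -1/90 (I = 1/(-88 + (-3 + 1)) = 1/(-88 - 2) = 1/(-90) = -1/90 ≈ -0.011111)
T(80)/U(I, (3 - 4)²) = (35 + 80)/(1/((3 - 4)² - 1/90)) = 115/(1/((-1)² - 1/90)) = 115/(1/(1 - 1/90)) = 115/(1/(89/90)) = 115/(90/89) = 115*(89/90) = 2047/18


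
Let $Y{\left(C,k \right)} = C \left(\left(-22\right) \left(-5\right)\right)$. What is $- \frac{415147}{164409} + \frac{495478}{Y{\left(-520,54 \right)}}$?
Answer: $- \frac{52603725451}{4702097400} \approx -11.187$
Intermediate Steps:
$Y{\left(C,k \right)} = 110 C$ ($Y{\left(C,k \right)} = C 110 = 110 C$)
$- \frac{415147}{164409} + \frac{495478}{Y{\left(-520,54 \right)}} = - \frac{415147}{164409} + \frac{495478}{110 \left(-520\right)} = \left(-415147\right) \frac{1}{164409} + \frac{495478}{-57200} = - \frac{415147}{164409} + 495478 \left(- \frac{1}{57200}\right) = - \frac{415147}{164409} - \frac{247739}{28600} = - \frac{52603725451}{4702097400}$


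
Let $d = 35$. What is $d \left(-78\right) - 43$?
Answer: $-2773$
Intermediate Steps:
$d \left(-78\right) - 43 = 35 \left(-78\right) - 43 = -2730 - 43 = -2773$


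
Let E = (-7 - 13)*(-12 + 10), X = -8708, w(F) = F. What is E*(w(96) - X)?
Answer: 352160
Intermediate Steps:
E = 40 (E = -20*(-2) = 40)
E*(w(96) - X) = 40*(96 - 1*(-8708)) = 40*(96 + 8708) = 40*8804 = 352160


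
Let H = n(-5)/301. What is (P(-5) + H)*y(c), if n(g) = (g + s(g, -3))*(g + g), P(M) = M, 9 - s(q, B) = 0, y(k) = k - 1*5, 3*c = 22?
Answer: -515/43 ≈ -11.977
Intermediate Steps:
c = 22/3 (c = (1/3)*22 = 22/3 ≈ 7.3333)
y(k) = -5 + k (y(k) = k - 5 = -5 + k)
s(q, B) = 9 (s(q, B) = 9 - 1*0 = 9 + 0 = 9)
n(g) = 2*g*(9 + g) (n(g) = (g + 9)*(g + g) = (9 + g)*(2*g) = 2*g*(9 + g))
H = -40/301 (H = (2*(-5)*(9 - 5))/301 = (2*(-5)*4)*(1/301) = -40*1/301 = -40/301 ≈ -0.13289)
(P(-5) + H)*y(c) = (-5 - 40/301)*(-5 + 22/3) = -1545/301*7/3 = -515/43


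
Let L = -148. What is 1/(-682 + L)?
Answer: -1/830 ≈ -0.0012048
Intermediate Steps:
1/(-682 + L) = 1/(-682 - 148) = 1/(-830) = -1/830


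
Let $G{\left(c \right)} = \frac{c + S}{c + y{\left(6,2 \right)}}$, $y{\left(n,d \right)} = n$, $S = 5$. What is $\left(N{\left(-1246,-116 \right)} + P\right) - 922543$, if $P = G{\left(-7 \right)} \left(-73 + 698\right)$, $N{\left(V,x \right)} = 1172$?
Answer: $-920121$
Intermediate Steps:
$G{\left(c \right)} = \frac{5 + c}{6 + c}$ ($G{\left(c \right)} = \frac{c + 5}{c + 6} = \frac{5 + c}{6 + c}$)
$P = 1250$ ($P = \frac{5 - 7}{6 - 7} \left(-73 + 698\right) = \frac{1}{-1} \left(-2\right) 625 = \left(-1\right) \left(-2\right) 625 = 2 \cdot 625 = 1250$)
$\left(N{\left(-1246,-116 \right)} + P\right) - 922543 = \left(1172 + 1250\right) - 922543 = 2422 - 922543 = -920121$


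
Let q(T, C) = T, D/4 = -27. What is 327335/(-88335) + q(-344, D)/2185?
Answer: -149122843/38602395 ≈ -3.8630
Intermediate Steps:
D = -108 (D = 4*(-27) = -108)
327335/(-88335) + q(-344, D)/2185 = 327335/(-88335) - 344/2185 = 327335*(-1/88335) - 344*1/2185 = -65467/17667 - 344/2185 = -149122843/38602395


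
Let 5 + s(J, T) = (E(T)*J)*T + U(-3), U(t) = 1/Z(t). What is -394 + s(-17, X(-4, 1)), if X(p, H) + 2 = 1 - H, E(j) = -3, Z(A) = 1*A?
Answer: -1504/3 ≈ -501.33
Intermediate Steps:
Z(A) = A
U(t) = 1/t
X(p, H) = -1 - H (X(p, H) = -2 + (1 - H) = -1 - H)
s(J, T) = -16/3 - 3*J*T (s(J, T) = -5 + ((-3*J)*T + 1/(-3)) = -5 + (-3*J*T - 1/3) = -5 + (-1/3 - 3*J*T) = -16/3 - 3*J*T)
-394 + s(-17, X(-4, 1)) = -394 + (-16/3 - 3*(-17)*(-1 - 1*1)) = -394 + (-16/3 - 3*(-17)*(-1 - 1)) = -394 + (-16/3 - 3*(-17)*(-2)) = -394 + (-16/3 - 102) = -394 - 322/3 = -1504/3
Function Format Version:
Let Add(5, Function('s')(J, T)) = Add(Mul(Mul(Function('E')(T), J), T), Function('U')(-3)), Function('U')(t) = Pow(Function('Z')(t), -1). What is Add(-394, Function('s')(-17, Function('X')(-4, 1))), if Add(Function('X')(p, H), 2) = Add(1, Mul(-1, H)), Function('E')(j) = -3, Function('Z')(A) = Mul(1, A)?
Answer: Rational(-1504, 3) ≈ -501.33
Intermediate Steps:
Function('Z')(A) = A
Function('U')(t) = Pow(t, -1)
Function('X')(p, H) = Add(-1, Mul(-1, H)) (Function('X')(p, H) = Add(-2, Add(1, Mul(-1, H))) = Add(-1, Mul(-1, H)))
Function('s')(J, T) = Add(Rational(-16, 3), Mul(-3, J, T)) (Function('s')(J, T) = Add(-5, Add(Mul(Mul(-3, J), T), Pow(-3, -1))) = Add(-5, Add(Mul(-3, J, T), Rational(-1, 3))) = Add(-5, Add(Rational(-1, 3), Mul(-3, J, T))) = Add(Rational(-16, 3), Mul(-3, J, T)))
Add(-394, Function('s')(-17, Function('X')(-4, 1))) = Add(-394, Add(Rational(-16, 3), Mul(-3, -17, Add(-1, Mul(-1, 1))))) = Add(-394, Add(Rational(-16, 3), Mul(-3, -17, Add(-1, -1)))) = Add(-394, Add(Rational(-16, 3), Mul(-3, -17, -2))) = Add(-394, Add(Rational(-16, 3), -102)) = Add(-394, Rational(-322, 3)) = Rational(-1504, 3)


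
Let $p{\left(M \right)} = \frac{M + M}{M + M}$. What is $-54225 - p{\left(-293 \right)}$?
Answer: $-54226$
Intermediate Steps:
$p{\left(M \right)} = 1$ ($p{\left(M \right)} = \frac{2 M}{2 M} = 2 M \frac{1}{2 M} = 1$)
$-54225 - p{\left(-293 \right)} = -54225 - 1 = -54226$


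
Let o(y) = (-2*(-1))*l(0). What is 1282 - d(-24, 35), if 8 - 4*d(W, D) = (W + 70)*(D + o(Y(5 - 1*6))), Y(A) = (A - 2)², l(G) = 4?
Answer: 3549/2 ≈ 1774.5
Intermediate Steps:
Y(A) = (-2 + A)²
o(y) = 8 (o(y) = -2*(-1)*4 = 2*4 = 8)
d(W, D) = 2 - (8 + D)*(70 + W)/4 (d(W, D) = 2 - (W + 70)*(D + 8)/4 = 2 - (70 + W)*(8 + D)/4 = 2 - (8 + D)*(70 + W)/4)
1282 - d(-24, 35) = 1282 - (-138 - 2*(-24) - 35/2*35 - ¼*35*(-24)) = 1282 - (-138 + 48 - 1225/2 + 210) = 1282 - 1*(-985/2) = 1282 + 985/2 = 3549/2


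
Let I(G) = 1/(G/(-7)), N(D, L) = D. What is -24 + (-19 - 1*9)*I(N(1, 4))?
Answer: 172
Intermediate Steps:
I(G) = -7/G (I(G) = 1/(G*(-⅐)) = 1/(-G/7) = -7/G)
-24 + (-19 - 1*9)*I(N(1, 4)) = -24 + (-19 - 1*9)*(-7/1) = -24 + (-19 - 9)*(-7*1) = -24 - 28*(-7) = -24 + 196 = 172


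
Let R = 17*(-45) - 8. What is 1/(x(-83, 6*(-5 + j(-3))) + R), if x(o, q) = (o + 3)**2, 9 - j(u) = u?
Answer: 1/5627 ≈ 0.00017771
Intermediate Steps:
j(u) = 9 - u
x(o, q) = (3 + o)**2
R = -773 (R = -765 - 8 = -773)
1/(x(-83, 6*(-5 + j(-3))) + R) = 1/((3 - 83)**2 - 773) = 1/((-80)**2 - 773) = 1/(6400 - 773) = 1/5627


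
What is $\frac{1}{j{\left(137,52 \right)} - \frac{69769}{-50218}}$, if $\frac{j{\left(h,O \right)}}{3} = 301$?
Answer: $\frac{7174}{6488089} \approx 0.0011057$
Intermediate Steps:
$j{\left(h,O \right)} = 903$ ($j{\left(h,O \right)} = 3 \cdot 301 = 903$)
$\frac{1}{j{\left(137,52 \right)} - \frac{69769}{-50218}} = \frac{1}{903 - \frac{69769}{-50218}} = \frac{1}{903 - - \frac{9967}{7174}} = \frac{1}{903 + \frac{9967}{7174}} = \frac{1}{\frac{6488089}{7174}} = \frac{7174}{6488089}$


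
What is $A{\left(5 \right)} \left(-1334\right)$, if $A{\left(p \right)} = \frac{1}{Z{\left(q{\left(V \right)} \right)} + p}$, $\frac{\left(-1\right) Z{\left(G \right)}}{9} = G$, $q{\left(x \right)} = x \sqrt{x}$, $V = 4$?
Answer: $\frac{1334}{67} \approx 19.91$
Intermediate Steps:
$q{\left(x \right)} = x^{\frac{3}{2}}$
$Z{\left(G \right)} = - 9 G$
$A{\left(p \right)} = \frac{1}{-72 + p}$ ($A{\left(p \right)} = \frac{1}{- 9 \cdot 4^{\frac{3}{2}} + p} = \frac{1}{\left(-9\right) 8 + p} = \frac{1}{-72 + p}$)
$A{\left(5 \right)} \left(-1334\right) = \frac{1}{-72 + 5} \left(-1334\right) = \frac{1}{-67} \left(-1334\right) = \left(- \frac{1}{67}\right) \left(-1334\right) = \frac{1334}{67}$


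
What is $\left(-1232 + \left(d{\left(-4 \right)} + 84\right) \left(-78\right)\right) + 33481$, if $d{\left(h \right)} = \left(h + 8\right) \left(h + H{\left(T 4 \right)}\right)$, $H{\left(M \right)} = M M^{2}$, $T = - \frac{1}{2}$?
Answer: $29441$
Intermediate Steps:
$T = - \frac{1}{2}$ ($T = \left(-1\right) \frac{1}{2} = - \frac{1}{2} \approx -0.5$)
$H{\left(M \right)} = M^{3}$
$d{\left(h \right)} = \left(-8 + h\right) \left(8 + h\right)$ ($d{\left(h \right)} = \left(h + 8\right) \left(h + \left(\left(- \frac{1}{2}\right) 4\right)^{3}\right) = \left(8 + h\right) \left(h + \left(-2\right)^{3}\right) = \left(8 + h\right) \left(h - 8\right) = \left(8 + h\right) \left(-8 + h\right) = \left(-8 + h\right) \left(8 + h\right)$)
$\left(-1232 + \left(d{\left(-4 \right)} + 84\right) \left(-78\right)\right) + 33481 = \left(-1232 + \left(\left(-64 + \left(-4\right)^{2}\right) + 84\right) \left(-78\right)\right) + 33481 = \left(-1232 + \left(\left(-64 + 16\right) + 84\right) \left(-78\right)\right) + 33481 = \left(-1232 + \left(-48 + 84\right) \left(-78\right)\right) + 33481 = \left(-1232 + 36 \left(-78\right)\right) + 33481 = \left(-1232 - 2808\right) + 33481 = -4040 + 33481 = 29441$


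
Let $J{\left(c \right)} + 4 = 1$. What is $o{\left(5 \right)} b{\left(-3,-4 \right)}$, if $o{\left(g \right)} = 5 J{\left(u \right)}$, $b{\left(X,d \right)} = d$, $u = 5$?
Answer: $60$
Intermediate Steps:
$J{\left(c \right)} = -3$ ($J{\left(c \right)} = -4 + 1 = -3$)
$o{\left(g \right)} = -15$ ($o{\left(g \right)} = 5 \left(-3\right) = -15$)
$o{\left(5 \right)} b{\left(-3,-4 \right)} = \left(-15\right) \left(-4\right) = 60$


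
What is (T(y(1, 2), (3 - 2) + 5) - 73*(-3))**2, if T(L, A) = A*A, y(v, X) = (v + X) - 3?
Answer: 65025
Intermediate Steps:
y(v, X) = -3 + X + v (y(v, X) = (X + v) - 3 = -3 + X + v)
T(L, A) = A**2
(T(y(1, 2), (3 - 2) + 5) - 73*(-3))**2 = (((3 - 2) + 5)**2 - 73*(-3))**2 = ((1 + 5)**2 + 219)**2 = (6**2 + 219)**2 = (36 + 219)**2 = 255**2 = 65025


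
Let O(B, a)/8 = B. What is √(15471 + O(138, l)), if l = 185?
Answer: 5*√663 ≈ 128.74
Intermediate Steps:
O(B, a) = 8*B
√(15471 + O(138, l)) = √(15471 + 8*138) = √(15471 + 1104) = √16575 = 5*√663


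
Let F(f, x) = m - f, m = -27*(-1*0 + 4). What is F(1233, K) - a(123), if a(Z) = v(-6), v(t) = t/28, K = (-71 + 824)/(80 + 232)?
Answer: -18771/14 ≈ -1340.8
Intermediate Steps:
m = -108 (m = -27*(0 + 4) = -27*4 = -108)
K = 251/104 (K = 753/312 = 753*(1/312) = 251/104 ≈ 2.4135)
v(t) = t/28 (v(t) = t*(1/28) = t/28)
F(f, x) = -108 - f
a(Z) = -3/14 (a(Z) = (1/28)*(-6) = -3/14)
F(1233, K) - a(123) = (-108 - 1*1233) - 1*(-3/14) = (-108 - 1233) + 3/14 = -1341 + 3/14 = -18771/14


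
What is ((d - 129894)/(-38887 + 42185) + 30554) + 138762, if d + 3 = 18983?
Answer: 279146627/1649 ≈ 1.6928e+5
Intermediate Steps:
d = 18980 (d = -3 + 18983 = 18980)
((d - 129894)/(-38887 + 42185) + 30554) + 138762 = ((18980 - 129894)/(-38887 + 42185) + 30554) + 138762 = (-110914/3298 + 30554) + 138762 = (-110914*1/3298 + 30554) + 138762 = (-55457/1649 + 30554) + 138762 = 50328089/1649 + 138762 = 279146627/1649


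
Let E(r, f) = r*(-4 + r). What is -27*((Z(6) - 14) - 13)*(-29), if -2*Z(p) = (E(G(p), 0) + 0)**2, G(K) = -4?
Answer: -422037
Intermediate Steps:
Z(p) = -512 (Z(p) = -(-4*(-4 - 4) + 0)**2/2 = -(-4*(-8) + 0)**2/2 = -(32 + 0)**2/2 = -1/2*32**2 = -1/2*1024 = -512)
-27*((Z(6) - 14) - 13)*(-29) = -27*((-512 - 14) - 13)*(-29) = -27*(-526 - 13)*(-29) = -27*(-539)*(-29) = 14553*(-29) = -422037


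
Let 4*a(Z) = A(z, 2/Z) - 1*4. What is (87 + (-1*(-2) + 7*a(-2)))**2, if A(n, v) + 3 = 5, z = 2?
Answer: 29241/4 ≈ 7310.3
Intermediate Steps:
A(n, v) = 2 (A(n, v) = -3 + 5 = 2)
a(Z) = -1/2 (a(Z) = (2 - 1*4)/4 = (2 - 4)/4 = (1/4)*(-2) = -1/2)
(87 + (-1*(-2) + 7*a(-2)))**2 = (87 + (-1*(-2) + 7*(-1/2)))**2 = (87 + (2 - 7/2))**2 = (87 - 3/2)**2 = (171/2)**2 = 29241/4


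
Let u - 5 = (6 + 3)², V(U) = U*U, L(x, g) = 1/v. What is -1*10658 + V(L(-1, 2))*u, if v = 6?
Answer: -191801/18 ≈ -10656.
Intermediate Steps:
L(x, g) = ⅙ (L(x, g) = 1/6 = ⅙)
V(U) = U²
u = 86 (u = 5 + (6 + 3)² = 5 + 9² = 5 + 81 = 86)
-1*10658 + V(L(-1, 2))*u = -1*10658 + (⅙)²*86 = -10658 + (1/36)*86 = -10658 + 43/18 = -191801/18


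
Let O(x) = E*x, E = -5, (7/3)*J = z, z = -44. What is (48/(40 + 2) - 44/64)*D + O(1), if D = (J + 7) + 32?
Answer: 3271/784 ≈ 4.1722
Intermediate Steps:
J = -132/7 (J = (3/7)*(-44) = -132/7 ≈ -18.857)
D = 141/7 (D = (-132/7 + 7) + 32 = -83/7 + 32 = 141/7 ≈ 20.143)
O(x) = -5*x
(48/(40 + 2) - 44/64)*D + O(1) = (48/(40 + 2) - 44/64)*(141/7) - 5*1 = (48/42 - 44*1/64)*(141/7) - 5 = (48*(1/42) - 11/16)*(141/7) - 5 = (8/7 - 11/16)*(141/7) - 5 = (51/112)*(141/7) - 5 = 7191/784 - 5 = 3271/784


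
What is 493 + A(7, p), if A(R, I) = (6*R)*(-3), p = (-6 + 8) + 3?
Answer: 367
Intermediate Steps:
p = 5 (p = 2 + 3 = 5)
A(R, I) = -18*R
493 + A(7, p) = 493 - 18*7 = 493 - 126 = 367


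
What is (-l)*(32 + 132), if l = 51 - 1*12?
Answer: -6396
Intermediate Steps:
l = 39 (l = 51 - 12 = 39)
(-l)*(32 + 132) = (-1*39)*(32 + 132) = -39*164 = -6396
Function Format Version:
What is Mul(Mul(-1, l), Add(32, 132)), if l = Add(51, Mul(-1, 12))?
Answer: -6396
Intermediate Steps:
l = 39 (l = Add(51, -12) = 39)
Mul(Mul(-1, l), Add(32, 132)) = Mul(Mul(-1, 39), Add(32, 132)) = Mul(-39, 164) = -6396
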